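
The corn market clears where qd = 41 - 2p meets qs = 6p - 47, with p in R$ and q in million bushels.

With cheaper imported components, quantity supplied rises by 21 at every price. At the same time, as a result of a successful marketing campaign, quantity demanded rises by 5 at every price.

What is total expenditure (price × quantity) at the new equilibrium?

252

Original equilibrium: 41 - 2p = 6p - 47 gives 88 = 8p, so p = 11 and q = 19.
With the change applied: demand qd = 46 - 2p, supply qs = 6p - 26.
Setting them equal: 46 - 2p = 6p - 26 → 72 = 8p, so p = 9 and q = 28.
New expenditure = 9 × 28 = 252.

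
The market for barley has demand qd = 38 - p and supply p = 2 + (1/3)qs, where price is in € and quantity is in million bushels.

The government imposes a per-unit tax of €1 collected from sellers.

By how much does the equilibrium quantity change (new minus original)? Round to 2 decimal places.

-0.75

Initially, 38 - p = 3p - 6, so 44 = 4p and p = 11, q = 27.
Since sellers keep the price net of the tax, the effective supply curve becomes qs = 3p - 9.
New equilibrium: 38 - p = 3p - 9 ⇒ 47 = 4p ⇒ p = 11.75, q = 26.25.
Δq = 26.25 − 27 = -0.75.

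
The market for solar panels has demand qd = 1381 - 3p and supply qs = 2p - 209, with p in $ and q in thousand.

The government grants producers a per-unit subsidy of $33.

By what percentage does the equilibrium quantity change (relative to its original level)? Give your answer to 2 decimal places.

Solve the original market: 1381 - 3p = 2p - 209, hence p = 318 and q = 427.
Since sellers receive the price plus the subsidy, the effective supply curve becomes qs = 2p - 143.
New equilibrium: 1381 - 3p = 2p - 143 ⇒ 1524 = 5p ⇒ p = 304.8, q = 466.6.
%Δq = (466.6 − 427) / 427 × 100 = +9.27%.

+9.27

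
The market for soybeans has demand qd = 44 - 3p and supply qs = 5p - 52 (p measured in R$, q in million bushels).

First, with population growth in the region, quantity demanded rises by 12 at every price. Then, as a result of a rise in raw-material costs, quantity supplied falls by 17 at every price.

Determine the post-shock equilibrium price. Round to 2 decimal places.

15.63

Before the shock: 44 - 3p = 5p - 52 ⇒ 96 = 8p ⇒ p = 12, q = 8.
The shock moves the curves to qd = 56 - 3p and qs = 5p - 69.
New equilibrium: 56 - 3p = 5p - 69 ⇒ 125 = 8p ⇒ p = 15.625, q = 9.125.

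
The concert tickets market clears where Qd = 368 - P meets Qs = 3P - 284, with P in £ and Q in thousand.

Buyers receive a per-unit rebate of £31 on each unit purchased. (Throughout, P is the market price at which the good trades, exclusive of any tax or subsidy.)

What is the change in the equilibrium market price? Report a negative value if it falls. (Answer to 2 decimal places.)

+7.75

Solve the original market: 368 - P = 3P - 284, hence P = 163 and Q = 205.
Since buyers' out-of-pocket price is the market price minus the rebate, the effective demand curve becomes Qd = 399 - P.
Setting them equal: 399 - P = 3P - 284 → 683 = 4P, so P = 170.75 and Q = 228.25.
ΔP = 170.75 − 163 = +7.75.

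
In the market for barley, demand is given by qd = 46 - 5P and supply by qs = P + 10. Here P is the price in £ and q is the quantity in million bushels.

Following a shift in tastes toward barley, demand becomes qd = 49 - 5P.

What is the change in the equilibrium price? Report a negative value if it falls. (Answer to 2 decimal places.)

+0.50

Initially, 46 - 5P = P + 10, so 36 = 6P and P = 6, q = 16.
After the shift, demand is qd = 49 - 5P and supply is qs = P + 10.
Equate the new curves: 49 - 5P = P + 10, giving 39 = 6P, P = 6.5, q = 16.5.
ΔP = 6.5 − 6 = +0.50.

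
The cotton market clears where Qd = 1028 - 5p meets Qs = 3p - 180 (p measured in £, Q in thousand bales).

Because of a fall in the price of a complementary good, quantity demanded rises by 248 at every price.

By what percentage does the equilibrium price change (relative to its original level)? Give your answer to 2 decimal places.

+20.53

Initially, 1028 - 5p = 3p - 180, so 1208 = 8p and p = 151, Q = 273.
The shock moves the curves to Qd = 1276 - 5p and Qs = 3p - 180.
Clearing the new market: 1276 - 5p = 3p - 180, so p = 182 and Q = 366.
%Δp = (182 − 151) / 151 × 100 = +20.53%.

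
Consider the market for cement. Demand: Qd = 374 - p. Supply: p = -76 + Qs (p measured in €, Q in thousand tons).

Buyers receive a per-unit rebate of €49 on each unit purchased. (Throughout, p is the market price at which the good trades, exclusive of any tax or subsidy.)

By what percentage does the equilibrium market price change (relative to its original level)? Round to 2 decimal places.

+16.44

Before the shock: 374 - p = p + 76 ⇒ 298 = 2p ⇒ p = 149, Q = 225.
Since buyers' out-of-pocket price is the market price minus the rebate, the effective demand curve becomes Qd = 423 - p.
Equate the new curves: 423 - p = p + 76, giving 347 = 2p, p = 173.5, Q = 249.5.
%Δp = (173.5 − 149) / 149 × 100 = +16.44%.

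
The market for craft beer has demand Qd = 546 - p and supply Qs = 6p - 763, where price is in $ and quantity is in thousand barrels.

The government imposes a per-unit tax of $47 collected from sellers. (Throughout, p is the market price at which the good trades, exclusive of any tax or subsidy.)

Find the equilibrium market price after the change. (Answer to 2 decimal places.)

Solve the original market: 546 - p = 6p - 763, hence p = 187 and Q = 359.
Since sellers keep the price net of the tax, the effective supply curve becomes Qs = 6p - 1045.
Equate the new curves: 546 - p = 6p - 1045, giving 1591 = 7p, p = 1591/7 ≈ 227.2857, Q = 2231/7 ≈ 318.7143.

227.29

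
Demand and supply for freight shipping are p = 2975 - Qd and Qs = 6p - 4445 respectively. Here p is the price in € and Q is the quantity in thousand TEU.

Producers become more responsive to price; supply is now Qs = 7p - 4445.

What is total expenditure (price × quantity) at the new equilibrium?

1899056.25

Solve the original market: 2975 - p = 6p - 4445, hence p = 1060 and Q = 1915.
With the change applied: demand Qd = 2975 - p, supply Qs = 7p - 4445.
New equilibrium: 2975 - p = 7p - 4445 ⇒ 7420 = 8p ⇒ p = 927.5, Q = 2047.5.
New expenditure = 927.5 × 2047.5 = 1899056.25.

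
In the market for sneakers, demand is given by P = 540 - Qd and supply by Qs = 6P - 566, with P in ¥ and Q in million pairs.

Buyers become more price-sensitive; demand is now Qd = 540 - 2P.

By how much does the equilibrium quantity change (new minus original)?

Before the shock: 540 - P = 6P - 566 ⇒ 1106 = 7P ⇒ P = 158, Q = 382.
The shock moves the curves to Qd = 540 - 2P and Qs = 6P - 566.
Equate the new curves: 540 - 2P = 6P - 566, giving 1106 = 8P, P = 138.25, Q = 263.5.
ΔQ = 263.5 − 382 = -118.5.

-118.5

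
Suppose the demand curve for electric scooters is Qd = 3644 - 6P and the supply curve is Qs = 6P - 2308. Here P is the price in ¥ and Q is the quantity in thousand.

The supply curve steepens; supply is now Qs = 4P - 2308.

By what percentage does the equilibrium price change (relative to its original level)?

Initially, 3644 - 6P = 6P - 2308, so 5952 = 12P and P = 496, Q = 668.
With the change applied: demand Qd = 3644 - 6P, supply Qs = 4P - 2308.
Equate the new curves: 3644 - 6P = 4P - 2308, giving 5952 = 10P, P = 595.2, Q = 72.8.
%ΔP = (595.2 − 496) / 496 × 100 = +20%.

+20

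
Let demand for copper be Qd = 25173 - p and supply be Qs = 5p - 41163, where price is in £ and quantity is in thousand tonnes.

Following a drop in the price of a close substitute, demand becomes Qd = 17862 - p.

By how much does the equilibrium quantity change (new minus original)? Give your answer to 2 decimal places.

Solve the original market: 25173 - p = 5p - 41163, hence p = 11056 and Q = 14117.
With the change applied: demand Qd = 17862 - p, supply Qs = 5p - 41163.
Equate the new curves: 17862 - p = 5p - 41163, giving 59025 = 6p, p = 9837.5, Q = 8024.5.
ΔQ = 8024.5 − 14117 = -6092.50.

-6092.50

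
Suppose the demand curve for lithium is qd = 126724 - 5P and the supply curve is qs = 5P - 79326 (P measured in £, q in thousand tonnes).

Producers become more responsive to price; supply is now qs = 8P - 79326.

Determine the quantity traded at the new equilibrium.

Solve the original market: 126724 - 5P = 5P - 79326, hence P = 20605 and q = 23699.
After the shift, demand is qd = 126724 - 5P and supply is qs = 8P - 79326.
Equate the new curves: 126724 - 5P = 8P - 79326, giving 206050 = 13P, P = 15850, q = 47474.

47474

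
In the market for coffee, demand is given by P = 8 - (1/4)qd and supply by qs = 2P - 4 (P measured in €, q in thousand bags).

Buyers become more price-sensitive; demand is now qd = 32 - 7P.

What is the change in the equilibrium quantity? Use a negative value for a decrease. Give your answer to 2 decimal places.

-4.00

Solve the original market: 32 - 4P = 2P - 4, hence P = 6 and q = 8.
After the shift, demand is qd = 32 - 7P and supply is qs = 2P - 4.
Setting them equal: 32 - 7P = 2P - 4 → 36 = 9P, so P = 4 and q = 4.
Δq = 4 − 8 = -4.00.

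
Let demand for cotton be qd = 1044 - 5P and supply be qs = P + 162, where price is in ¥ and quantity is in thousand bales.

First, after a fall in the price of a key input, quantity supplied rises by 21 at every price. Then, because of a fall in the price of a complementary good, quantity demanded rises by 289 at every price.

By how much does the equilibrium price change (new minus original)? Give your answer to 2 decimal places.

Solve the original market: 1044 - 5P = P + 162, hence P = 147 and q = 309.
The shock moves the curves to qd = 1333 - 5P and qs = P + 183.
New equilibrium: 1333 - 5P = P + 183 ⇒ 1150 = 6P ⇒ P = 575/3 ≈ 191.6667, q = 1124/3 ≈ 374.6667.
ΔP = 191.6667 − 147 = +44.67.

+44.67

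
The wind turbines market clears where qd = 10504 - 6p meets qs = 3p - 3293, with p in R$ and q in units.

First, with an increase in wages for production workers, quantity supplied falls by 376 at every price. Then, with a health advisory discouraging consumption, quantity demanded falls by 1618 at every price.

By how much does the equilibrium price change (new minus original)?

Solve the original market: 10504 - 6p = 3p - 3293, hence p = 1533 and q = 1306.
The shock moves the curves to qd = 8886 - 6p and qs = 3p - 3669.
New equilibrium: 8886 - 6p = 3p - 3669 ⇒ 12555 = 9p ⇒ p = 1395, q = 516.
Δp = 1395 − 1533 = -138.

-138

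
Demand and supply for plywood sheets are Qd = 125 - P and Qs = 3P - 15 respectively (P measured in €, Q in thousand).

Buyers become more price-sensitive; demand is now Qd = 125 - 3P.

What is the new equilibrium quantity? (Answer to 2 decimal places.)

Solve the original market: 125 - P = 3P - 15, hence P = 35 and Q = 90.
With the change applied: demand Qd = 125 - 3P, supply Qs = 3P - 15.
New equilibrium: 125 - 3P = 3P - 15 ⇒ 140 = 6P ⇒ P = 70/3 ≈ 23.3333, Q = 55.

55.00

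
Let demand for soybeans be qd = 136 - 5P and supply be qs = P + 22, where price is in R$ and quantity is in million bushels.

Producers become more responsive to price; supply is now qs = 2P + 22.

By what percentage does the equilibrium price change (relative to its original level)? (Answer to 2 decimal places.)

-14.29

Initially, 136 - 5P = P + 22, so 114 = 6P and P = 19, q = 41.
After the shift, demand is qd = 136 - 5P and supply is qs = 2P + 22.
Equate the new curves: 136 - 5P = 2P + 22, giving 114 = 7P, P = 114/7 ≈ 16.2857, q = 382/7 ≈ 54.5714.
%ΔP = (16.2857 − 19) / 19 × 100 = -14.29%.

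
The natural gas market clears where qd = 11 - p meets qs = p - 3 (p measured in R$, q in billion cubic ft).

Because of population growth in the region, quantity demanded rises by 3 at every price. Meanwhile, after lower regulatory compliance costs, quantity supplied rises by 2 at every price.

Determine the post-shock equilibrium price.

Initially, 11 - p = p - 3, so 14 = 2p and p = 7, q = 4.
The new curves are qd = 14 - p (demand) and qs = p - 1 (supply).
Clearing the new market: 14 - p = p - 1, so p = 7.5 and q = 6.5.

7.5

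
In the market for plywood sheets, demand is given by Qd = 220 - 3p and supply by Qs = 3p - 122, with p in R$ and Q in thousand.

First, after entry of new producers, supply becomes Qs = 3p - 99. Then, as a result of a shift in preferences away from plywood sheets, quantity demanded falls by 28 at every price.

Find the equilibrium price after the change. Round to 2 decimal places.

Original equilibrium: 220 - 3p = 3p - 122 gives 342 = 6p, so p = 57 and Q = 49.
The new curves are Qd = 192 - 3p (demand) and Qs = 3p - 99 (supply).
New equilibrium: 192 - 3p = 3p - 99 ⇒ 291 = 6p ⇒ p = 48.5, Q = 46.5.

48.50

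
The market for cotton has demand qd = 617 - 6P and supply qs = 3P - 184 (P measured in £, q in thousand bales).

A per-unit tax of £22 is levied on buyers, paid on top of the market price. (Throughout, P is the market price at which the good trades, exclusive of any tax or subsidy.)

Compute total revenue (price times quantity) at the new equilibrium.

2899

Solve the original market: 617 - 6P = 3P - 184, hence P = 89 and q = 83.
Since buyers pay the price plus the tax, the effective demand curve becomes qd = 485 - 6P.
Equate the new curves: 485 - 6P = 3P - 184, giving 669 = 9P, P = 223/3 ≈ 74.3333, q = 39.
New expenditure = 74.3333 × 39 = 2899.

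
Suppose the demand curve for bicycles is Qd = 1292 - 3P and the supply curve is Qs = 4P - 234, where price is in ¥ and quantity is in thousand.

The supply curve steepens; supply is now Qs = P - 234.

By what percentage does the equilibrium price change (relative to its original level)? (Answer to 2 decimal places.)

Initially, 1292 - 3P = 4P - 234, so 1526 = 7P and P = 218, Q = 638.
The new curves are Qd = 1292 - 3P (demand) and Qs = P - 234 (supply).
New equilibrium: 1292 - 3P = P - 234 ⇒ 1526 = 4P ⇒ P = 381.5, Q = 147.5.
%ΔP = (381.5 − 218) / 218 × 100 = +75.00%.

+75.00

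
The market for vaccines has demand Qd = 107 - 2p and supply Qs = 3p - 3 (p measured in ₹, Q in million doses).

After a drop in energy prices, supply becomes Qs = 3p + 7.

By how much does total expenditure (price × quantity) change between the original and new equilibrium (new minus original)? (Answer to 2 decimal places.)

-46.00

Solve the original market: 107 - 2p = 3p - 3, hence p = 22 and Q = 63.
The new curves are Qd = 107 - 2p (demand) and Qs = 3p + 7 (supply).
Clearing the new market: 107 - 2p = 3p + 7, so p = 20 and Q = 67.
Expenditure moves from 22×63 = 1386 to 20×67 = 1340; change = -46.00.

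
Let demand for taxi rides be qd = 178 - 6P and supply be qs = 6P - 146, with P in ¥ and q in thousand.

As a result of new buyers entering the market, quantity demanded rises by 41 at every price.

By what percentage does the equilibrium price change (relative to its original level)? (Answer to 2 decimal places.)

Original equilibrium: 178 - 6P = 6P - 146 gives 324 = 12P, so P = 27 and q = 16.
The new curves are qd = 219 - 6P (demand) and qs = 6P - 146 (supply).
Equate the new curves: 219 - 6P = 6P - 146, giving 365 = 12P, P = 365/12 ≈ 30.4167, q = 36.5.
%ΔP = (30.4167 − 27) / 27 × 100 = +12.65%.

+12.65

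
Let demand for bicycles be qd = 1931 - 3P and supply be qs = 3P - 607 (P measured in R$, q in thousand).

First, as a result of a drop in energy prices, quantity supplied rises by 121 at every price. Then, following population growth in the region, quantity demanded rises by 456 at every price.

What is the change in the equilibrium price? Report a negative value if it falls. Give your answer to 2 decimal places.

Original equilibrium: 1931 - 3P = 3P - 607 gives 2538 = 6P, so P = 423 and q = 662.
The new curves are qd = 2387 - 3P (demand) and qs = 3P - 486 (supply).
Equate the new curves: 2387 - 3P = 3P - 486, giving 2873 = 6P, P = 2873/6 ≈ 478.8333, q = 950.5.
ΔP = 478.8333 − 423 = +55.83.

+55.83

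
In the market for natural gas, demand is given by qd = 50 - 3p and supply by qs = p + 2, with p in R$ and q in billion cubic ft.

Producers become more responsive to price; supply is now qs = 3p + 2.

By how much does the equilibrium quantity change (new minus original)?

+12

Original equilibrium: 50 - 3p = p + 2 gives 48 = 4p, so p = 12 and q = 14.
The shock moves the curves to qd = 50 - 3p and qs = 3p + 2.
New equilibrium: 50 - 3p = 3p + 2 ⇒ 48 = 6p ⇒ p = 8, q = 26.
Δq = 26 − 14 = +12.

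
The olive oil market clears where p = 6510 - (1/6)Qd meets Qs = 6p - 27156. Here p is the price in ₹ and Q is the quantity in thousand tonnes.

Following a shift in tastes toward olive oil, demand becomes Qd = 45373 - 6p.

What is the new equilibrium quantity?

Initially, 39060 - 6p = 6p - 27156, so 66216 = 12p and p = 5518, Q = 5952.
After the shift, demand is Qd = 45373 - 6p and supply is Qs = 6p - 27156.
Clearing the new market: 45373 - 6p = 6p - 27156, so p = 72529/12 ≈ 6044.0833 and Q = 9108.5.

9108.5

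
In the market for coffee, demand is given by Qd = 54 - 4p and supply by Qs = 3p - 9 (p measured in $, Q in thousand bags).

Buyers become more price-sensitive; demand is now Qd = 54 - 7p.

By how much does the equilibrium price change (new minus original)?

Before the shock: 54 - 4p = 3p - 9 ⇒ 63 = 7p ⇒ p = 9, Q = 18.
After the shift, demand is Qd = 54 - 7p and supply is Qs = 3p - 9.
Clearing the new market: 54 - 7p = 3p - 9, so p = 6.3 and Q = 9.9.
Δp = 6.3 − 9 = -2.7.

-2.7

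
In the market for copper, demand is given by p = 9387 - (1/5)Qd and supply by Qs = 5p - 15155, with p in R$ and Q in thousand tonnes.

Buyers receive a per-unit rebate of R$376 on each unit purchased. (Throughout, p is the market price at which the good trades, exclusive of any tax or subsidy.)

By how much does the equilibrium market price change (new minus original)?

+188

Before the shock: 46935 - 5p = 5p - 15155 ⇒ 62090 = 10p ⇒ p = 6209, Q = 15890.
Since buyers' out-of-pocket price is the market price minus the rebate, the effective demand curve becomes Qd = 48815 - 5p.
Setting them equal: 48815 - 5p = 5p - 15155 → 63970 = 10p, so p = 6397 and Q = 16830.
Δp = 6397 − 6209 = +188.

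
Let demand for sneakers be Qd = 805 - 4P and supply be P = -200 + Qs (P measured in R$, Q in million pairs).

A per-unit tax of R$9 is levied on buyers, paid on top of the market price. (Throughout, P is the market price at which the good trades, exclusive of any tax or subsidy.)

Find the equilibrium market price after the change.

Solve the original market: 805 - 4P = P + 200, hence P = 121 and Q = 321.
Since buyers pay the price plus the tax, the effective demand curve becomes Qd = 769 - 4P.
Equate the new curves: 769 - 4P = P + 200, giving 569 = 5P, P = 113.8, Q = 313.8.

113.8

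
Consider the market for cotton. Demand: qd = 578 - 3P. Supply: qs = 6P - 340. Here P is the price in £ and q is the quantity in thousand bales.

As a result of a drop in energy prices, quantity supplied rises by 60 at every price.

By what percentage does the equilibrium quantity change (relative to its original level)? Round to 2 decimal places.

Original equilibrium: 578 - 3P = 6P - 340 gives 918 = 9P, so P = 102 and q = 272.
With the change applied: demand qd = 578 - 3P, supply qs = 6P - 280.
New equilibrium: 578 - 3P = 6P - 280 ⇒ 858 = 9P ⇒ P = 286/3 ≈ 95.3333, q = 292.
%Δq = (292 − 272) / 272 × 100 = +7.35%.

+7.35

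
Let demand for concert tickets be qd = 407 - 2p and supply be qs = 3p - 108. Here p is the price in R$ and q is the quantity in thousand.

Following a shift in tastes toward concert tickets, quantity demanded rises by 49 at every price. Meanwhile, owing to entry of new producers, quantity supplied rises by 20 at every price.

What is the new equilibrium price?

108.8

Initially, 407 - 2p = 3p - 108, so 515 = 5p and p = 103, q = 201.
The new curves are qd = 456 - 2p (demand) and qs = 3p - 88 (supply).
Setting them equal: 456 - 2p = 3p - 88 → 544 = 5p, so p = 108.8 and q = 238.4.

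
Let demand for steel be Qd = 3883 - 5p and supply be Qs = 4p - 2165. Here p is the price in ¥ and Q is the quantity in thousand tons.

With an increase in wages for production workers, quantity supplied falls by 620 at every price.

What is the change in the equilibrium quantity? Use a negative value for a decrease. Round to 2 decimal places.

Original equilibrium: 3883 - 5p = 4p - 2165 gives 6048 = 9p, so p = 672 and Q = 523.
The shock moves the curves to Qd = 3883 - 5p and Qs = 4p - 2785.
Clearing the new market: 3883 - 5p = 4p - 2785, so p = 6668/9 ≈ 740.8889 and Q = 1607/9 ≈ 178.5556.
ΔQ = 178.5556 − 523 = -344.44.

-344.44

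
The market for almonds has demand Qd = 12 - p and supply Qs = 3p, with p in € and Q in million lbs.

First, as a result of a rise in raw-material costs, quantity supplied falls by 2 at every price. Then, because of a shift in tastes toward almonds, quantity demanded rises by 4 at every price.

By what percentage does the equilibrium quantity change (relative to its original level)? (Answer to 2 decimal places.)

Original equilibrium: 12 - p = 3p gives 12 = 4p, so p = 3 and Q = 9.
The new curves are Qd = 16 - p (demand) and Qs = 3p - 2 (supply).
Equate the new curves: 16 - p = 3p - 2, giving 18 = 4p, p = 4.5, Q = 11.5.
%ΔQ = (11.5 − 9) / 9 × 100 = +27.78%.

+27.78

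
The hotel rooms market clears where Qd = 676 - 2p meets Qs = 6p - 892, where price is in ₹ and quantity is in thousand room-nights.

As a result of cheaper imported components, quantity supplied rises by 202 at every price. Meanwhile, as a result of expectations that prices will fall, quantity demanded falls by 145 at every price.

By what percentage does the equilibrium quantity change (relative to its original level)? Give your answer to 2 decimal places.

Solve the original market: 676 - 2p = 6p - 892, hence p = 196 and Q = 284.
With the change applied: demand Qd = 531 - 2p, supply Qs = 6p - 690.
Setting them equal: 531 - 2p = 6p - 690 → 1221 = 8p, so p = 152.625 and Q = 225.75.
%ΔQ = (225.75 − 284) / 284 × 100 = -20.51%.

-20.51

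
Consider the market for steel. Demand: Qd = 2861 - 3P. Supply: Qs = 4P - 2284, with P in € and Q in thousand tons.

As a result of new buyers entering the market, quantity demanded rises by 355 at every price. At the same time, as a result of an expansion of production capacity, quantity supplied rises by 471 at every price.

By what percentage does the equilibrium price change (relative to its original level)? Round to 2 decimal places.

Original equilibrium: 2861 - 3P = 4P - 2284 gives 5145 = 7P, so P = 735 and Q = 656.
With the change applied: demand Qd = 3216 - 3P, supply Qs = 4P - 1813.
Clearing the new market: 3216 - 3P = 4P - 1813, so P = 5029/7 ≈ 718.4286 and Q = 7425/7 ≈ 1060.7143.
%ΔP = (718.4286 − 735) / 735 × 100 = -2.25%.

-2.25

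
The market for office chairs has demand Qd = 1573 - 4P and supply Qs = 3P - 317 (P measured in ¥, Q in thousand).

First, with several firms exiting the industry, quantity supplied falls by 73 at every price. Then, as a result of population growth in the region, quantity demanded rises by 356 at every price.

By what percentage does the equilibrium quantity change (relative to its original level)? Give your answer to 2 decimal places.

Before the shock: 1573 - 4P = 3P - 317 ⇒ 1890 = 7P ⇒ P = 270, Q = 493.
After the shift, demand is Qd = 1929 - 4P and supply is Qs = 3P - 390.
Setting them equal: 1929 - 4P = 3P - 390 → 2319 = 7P, so P = 2319/7 ≈ 331.2857 and Q = 4227/7 ≈ 603.8571.
%ΔQ = (603.8571 − 493) / 493 × 100 = +22.49%.

+22.49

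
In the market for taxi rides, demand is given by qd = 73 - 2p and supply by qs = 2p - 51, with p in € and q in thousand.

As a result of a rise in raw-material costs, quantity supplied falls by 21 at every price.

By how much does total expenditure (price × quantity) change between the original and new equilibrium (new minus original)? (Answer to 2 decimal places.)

-322.88

Original equilibrium: 73 - 2p = 2p - 51 gives 124 = 4p, so p = 31 and q = 11.
The shock moves the curves to qd = 73 - 2p and qs = 2p - 72.
Equate the new curves: 73 - 2p = 2p - 72, giving 145 = 4p, p = 36.25, q = 0.5.
Expenditure moves from 31×11 = 341 to 36.25×0.5 = 18.125; change = -322.88.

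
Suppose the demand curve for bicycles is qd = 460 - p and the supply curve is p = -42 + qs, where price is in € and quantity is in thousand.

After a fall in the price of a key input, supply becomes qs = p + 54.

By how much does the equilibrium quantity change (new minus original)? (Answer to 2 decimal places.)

+6.00

Before the shock: 460 - p = p + 42 ⇒ 418 = 2p ⇒ p = 209, q = 251.
After the shift, demand is qd = 460 - p and supply is qs = p + 54.
New equilibrium: 460 - p = p + 54 ⇒ 406 = 2p ⇒ p = 203, q = 257.
Δq = 257 − 251 = +6.00.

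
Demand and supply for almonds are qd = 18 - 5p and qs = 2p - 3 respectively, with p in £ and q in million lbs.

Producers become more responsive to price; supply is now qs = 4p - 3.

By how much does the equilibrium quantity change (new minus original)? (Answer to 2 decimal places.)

Before the shock: 18 - 5p = 2p - 3 ⇒ 21 = 7p ⇒ p = 3, q = 3.
After the shift, demand is qd = 18 - 5p and supply is qs = 4p - 3.
Clearing the new market: 18 - 5p = 4p - 3, so p = 7/3 ≈ 2.3333 and q = 19/3 ≈ 6.3333.
Δq = 6.3333 − 3 = +3.33.

+3.33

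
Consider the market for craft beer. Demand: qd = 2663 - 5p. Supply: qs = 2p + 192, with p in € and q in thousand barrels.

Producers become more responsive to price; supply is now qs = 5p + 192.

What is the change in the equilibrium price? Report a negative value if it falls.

-105.9

Initially, 2663 - 5p = 2p + 192, so 2471 = 7p and p = 353, q = 898.
After the shift, demand is qd = 2663 - 5p and supply is qs = 5p + 192.
Equate the new curves: 2663 - 5p = 5p + 192, giving 2471 = 10p, p = 247.1, q = 1427.5.
Δp = 247.1 − 353 = -105.9.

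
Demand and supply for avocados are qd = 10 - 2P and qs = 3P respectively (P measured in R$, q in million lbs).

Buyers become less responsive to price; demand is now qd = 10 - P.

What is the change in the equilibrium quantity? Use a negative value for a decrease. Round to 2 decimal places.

+1.50

Original equilibrium: 10 - 2P = 3P gives 10 = 5P, so P = 2 and q = 6.
The new curves are qd = 10 - P (demand) and qs = 3P (supply).
Setting them equal: 10 - P = 3P → 10 = 4P, so P = 2.5 and q = 7.5.
Δq = 7.5 − 6 = +1.50.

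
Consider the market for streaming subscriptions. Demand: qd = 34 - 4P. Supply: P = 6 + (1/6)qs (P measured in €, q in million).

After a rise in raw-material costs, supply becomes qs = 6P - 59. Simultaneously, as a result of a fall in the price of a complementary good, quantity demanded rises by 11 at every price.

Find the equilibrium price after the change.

10.4

Before the shock: 34 - 4P = 6P - 36 ⇒ 70 = 10P ⇒ P = 7, q = 6.
The shock moves the curves to qd = 45 - 4P and qs = 6P - 59.
Equate the new curves: 45 - 4P = 6P - 59, giving 104 = 10P, P = 10.4, q = 3.4.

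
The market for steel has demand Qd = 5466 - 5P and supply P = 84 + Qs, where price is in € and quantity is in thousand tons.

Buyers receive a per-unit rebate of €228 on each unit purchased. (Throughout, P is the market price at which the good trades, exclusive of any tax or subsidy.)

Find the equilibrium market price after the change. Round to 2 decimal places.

1115.00

Before the shock: 5466 - 5P = P - 84 ⇒ 5550 = 6P ⇒ P = 925, Q = 841.
Since buyers' out-of-pocket price is the market price minus the rebate, the effective demand curve becomes Qd = 6606 - 5P.
Setting them equal: 6606 - 5P = P - 84 → 6690 = 6P, so P = 1115 and Q = 1031.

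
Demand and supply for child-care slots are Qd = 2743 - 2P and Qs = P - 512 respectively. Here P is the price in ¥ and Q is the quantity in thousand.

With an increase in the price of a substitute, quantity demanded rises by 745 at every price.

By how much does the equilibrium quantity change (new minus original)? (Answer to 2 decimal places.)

Solve the original market: 2743 - 2P = P - 512, hence P = 1085 and Q = 573.
After the shift, demand is Qd = 3488 - 2P and supply is Qs = P - 512.
Clearing the new market: 3488 - 2P = P - 512, so P = 4000/3 ≈ 1333.3333 and Q = 2464/3 ≈ 821.3333.
ΔQ = 821.3333 − 573 = +248.33.

+248.33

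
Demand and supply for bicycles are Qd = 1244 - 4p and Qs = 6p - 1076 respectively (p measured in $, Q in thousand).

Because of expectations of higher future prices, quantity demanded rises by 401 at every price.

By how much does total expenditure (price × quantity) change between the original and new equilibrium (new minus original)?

+78138.86

Original equilibrium: 1244 - 4p = 6p - 1076 gives 2320 = 10p, so p = 232 and Q = 316.
With the change applied: demand Qd = 1645 - 4p, supply Qs = 6p - 1076.
Equate the new curves: 1645 - 4p = 6p - 1076, giving 2721 = 10p, p = 272.1, Q = 556.6.
Expenditure moves from 232×316 = 73312 to 272.1×556.6 = 151450.86; change = +78138.86.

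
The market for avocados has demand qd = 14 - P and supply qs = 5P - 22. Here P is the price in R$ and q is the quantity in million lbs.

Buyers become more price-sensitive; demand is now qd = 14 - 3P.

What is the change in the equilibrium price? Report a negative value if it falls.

Solve the original market: 14 - P = 5P - 22, hence P = 6 and q = 8.
After the shift, demand is qd = 14 - 3P and supply is qs = 5P - 22.
Equate the new curves: 14 - 3P = 5P - 22, giving 36 = 8P, P = 4.5, q = 0.5.
ΔP = 4.5 − 6 = -1.5.

-1.5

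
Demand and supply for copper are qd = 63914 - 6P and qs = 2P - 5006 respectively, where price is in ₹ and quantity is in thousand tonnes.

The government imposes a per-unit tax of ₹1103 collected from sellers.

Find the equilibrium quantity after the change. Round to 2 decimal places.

Before the shock: 63914 - 6P = 2P - 5006 ⇒ 68920 = 8P ⇒ P = 8615, q = 12224.
Since sellers keep the price net of the tax, the effective supply curve becomes qs = 2P - 7212.
New equilibrium: 63914 - 6P = 2P - 7212 ⇒ 71126 = 8P ⇒ P = 8890.75, q = 10569.5.

10569.50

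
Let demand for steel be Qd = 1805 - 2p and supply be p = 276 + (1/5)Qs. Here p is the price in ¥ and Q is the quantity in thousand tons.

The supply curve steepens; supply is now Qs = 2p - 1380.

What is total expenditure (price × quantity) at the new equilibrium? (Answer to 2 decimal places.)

169203.13

Original equilibrium: 1805 - 2p = 5p - 1380 gives 3185 = 7p, so p = 455 and Q = 895.
The new curves are Qd = 1805 - 2p (demand) and Qs = 2p - 1380 (supply).
Setting them equal: 1805 - 2p = 2p - 1380 → 3185 = 4p, so p = 796.25 and Q = 212.5.
New expenditure = 796.25 × 212.5 = 169203.13.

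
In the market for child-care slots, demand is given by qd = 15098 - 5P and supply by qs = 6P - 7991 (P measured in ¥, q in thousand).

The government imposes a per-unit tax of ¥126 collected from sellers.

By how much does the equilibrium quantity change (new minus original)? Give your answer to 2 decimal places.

-343.64

Initially, 15098 - 5P = 6P - 7991, so 23089 = 11P and P = 2099, q = 4603.
Since sellers keep the price net of the tax, the effective supply curve becomes qs = 6P - 8747.
Setting them equal: 15098 - 5P = 6P - 8747 → 23845 = 11P, so P = 23845/11 ≈ 2167.7273 and q = 46853/11 ≈ 4259.3636.
Δq = 4259.3636 − 4603 = -343.64.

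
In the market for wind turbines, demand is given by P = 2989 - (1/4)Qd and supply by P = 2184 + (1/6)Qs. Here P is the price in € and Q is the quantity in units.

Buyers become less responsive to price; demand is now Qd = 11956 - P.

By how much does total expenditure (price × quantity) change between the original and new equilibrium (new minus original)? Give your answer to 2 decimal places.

+25144488.00

Solve the original market: 11956 - 4P = 6P - 13104, hence P = 2506 and Q = 1932.
The shock moves the curves to Qd = 11956 - P and Qs = 6P - 13104.
Clearing the new market: 11956 - P = 6P - 13104, so P = 3580 and Q = 8376.
Expenditure moves from 2506×1932 = 4841592 to 3580×8376 = 29986080; change = +25144488.00.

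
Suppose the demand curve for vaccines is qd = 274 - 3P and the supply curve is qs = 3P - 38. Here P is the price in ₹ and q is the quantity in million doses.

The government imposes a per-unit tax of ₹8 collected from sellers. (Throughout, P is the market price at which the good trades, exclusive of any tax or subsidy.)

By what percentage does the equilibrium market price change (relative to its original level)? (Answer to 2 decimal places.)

+7.69

Solve the original market: 274 - 3P = 3P - 38, hence P = 52 and q = 118.
Since sellers keep the price net of the tax, the effective supply curve becomes qs = 3P - 62.
Setting them equal: 274 - 3P = 3P - 62 → 336 = 6P, so P = 56 and q = 106.
%ΔP = (56 − 52) / 52 × 100 = +7.69%.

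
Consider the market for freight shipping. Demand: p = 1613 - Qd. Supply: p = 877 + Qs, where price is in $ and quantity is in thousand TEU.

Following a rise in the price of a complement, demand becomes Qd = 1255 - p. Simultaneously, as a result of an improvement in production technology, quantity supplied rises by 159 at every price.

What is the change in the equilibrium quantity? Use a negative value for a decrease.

-99.5

Original equilibrium: 1613 - p = p - 877 gives 2490 = 2p, so p = 1245 and Q = 368.
After the shift, demand is Qd = 1255 - p and supply is Qs = p - 718.
Setting them equal: 1255 - p = p - 718 → 1973 = 2p, so p = 986.5 and Q = 268.5.
ΔQ = 268.5 − 368 = -99.5.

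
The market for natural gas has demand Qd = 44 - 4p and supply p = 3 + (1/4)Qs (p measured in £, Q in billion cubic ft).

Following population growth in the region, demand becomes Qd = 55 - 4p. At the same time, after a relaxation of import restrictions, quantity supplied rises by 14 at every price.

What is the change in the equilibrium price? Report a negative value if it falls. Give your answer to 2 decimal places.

-0.38

Before the shock: 44 - 4p = 4p - 12 ⇒ 56 = 8p ⇒ p = 7, Q = 16.
With the change applied: demand Qd = 55 - 4p, supply Qs = 4p + 2.
Setting them equal: 55 - 4p = 4p + 2 → 53 = 8p, so p = 6.625 and Q = 28.5.
Δp = 6.625 − 7 = -0.38.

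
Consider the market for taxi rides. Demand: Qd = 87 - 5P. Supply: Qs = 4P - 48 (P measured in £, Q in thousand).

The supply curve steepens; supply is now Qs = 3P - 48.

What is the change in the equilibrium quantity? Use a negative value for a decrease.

Original equilibrium: 87 - 5P = 4P - 48 gives 135 = 9P, so P = 15 and Q = 12.
With the change applied: demand Qd = 87 - 5P, supply Qs = 3P - 48.
Clearing the new market: 87 - 5P = 3P - 48, so P = 16.875 and Q = 2.625.
ΔQ = 2.625 − 12 = -9.375.

-9.375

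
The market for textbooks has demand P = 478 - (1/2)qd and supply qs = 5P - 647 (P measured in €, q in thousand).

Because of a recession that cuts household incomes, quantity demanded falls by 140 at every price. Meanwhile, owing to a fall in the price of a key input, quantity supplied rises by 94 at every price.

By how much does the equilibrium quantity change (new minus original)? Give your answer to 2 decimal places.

Before the shock: 956 - 2P = 5P - 647 ⇒ 1603 = 7P ⇒ P = 229, q = 498.
The shock moves the curves to qd = 816 - 2P and qs = 5P - 553.
Equate the new curves: 816 - 2P = 5P - 553, giving 1369 = 7P, P = 1369/7 ≈ 195.5714, q = 2974/7 ≈ 424.8571.
Δq = 424.8571 − 498 = -73.14.

-73.14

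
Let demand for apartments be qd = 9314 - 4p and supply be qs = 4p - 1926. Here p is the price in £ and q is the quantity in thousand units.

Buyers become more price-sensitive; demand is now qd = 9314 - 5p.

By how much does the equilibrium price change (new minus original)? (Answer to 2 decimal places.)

Original equilibrium: 9314 - 4p = 4p - 1926 gives 11240 = 8p, so p = 1405 and q = 3694.
After the shift, demand is qd = 9314 - 5p and supply is qs = 4p - 1926.
Setting them equal: 9314 - 5p = 4p - 1926 → 11240 = 9p, so p = 11240/9 ≈ 1248.8889 and q = 27626/9 ≈ 3069.5556.
Δp = 1248.8889 − 1405 = -156.11.

-156.11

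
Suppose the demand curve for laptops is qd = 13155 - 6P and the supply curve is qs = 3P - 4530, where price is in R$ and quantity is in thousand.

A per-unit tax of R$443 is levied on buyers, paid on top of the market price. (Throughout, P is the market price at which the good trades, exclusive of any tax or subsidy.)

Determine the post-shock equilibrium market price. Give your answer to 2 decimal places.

1669.67

Original equilibrium: 13155 - 6P = 3P - 4530 gives 17685 = 9P, so P = 1965 and q = 1365.
Since buyers pay the price plus the tax, the effective demand curve becomes qd = 10497 - 6P.
Setting them equal: 10497 - 6P = 3P - 4530 → 15027 = 9P, so P = 5009/3 ≈ 1669.6667 and q = 479.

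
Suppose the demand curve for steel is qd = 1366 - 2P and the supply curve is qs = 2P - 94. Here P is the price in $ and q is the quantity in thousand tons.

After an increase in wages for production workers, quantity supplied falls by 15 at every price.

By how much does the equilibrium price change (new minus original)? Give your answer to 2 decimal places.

+3.75

Solve the original market: 1366 - 2P = 2P - 94, hence P = 365 and q = 636.
With the change applied: demand qd = 1366 - 2P, supply qs = 2P - 109.
Setting them equal: 1366 - 2P = 2P - 109 → 1475 = 4P, so P = 368.75 and q = 628.5.
ΔP = 368.75 − 365 = +3.75.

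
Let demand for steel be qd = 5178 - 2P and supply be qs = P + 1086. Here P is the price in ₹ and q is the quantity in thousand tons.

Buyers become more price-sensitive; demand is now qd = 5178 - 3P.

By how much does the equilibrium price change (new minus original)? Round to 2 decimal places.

-341.00

Before the shock: 5178 - 2P = P + 1086 ⇒ 4092 = 3P ⇒ P = 1364, q = 2450.
After the shift, demand is qd = 5178 - 3P and supply is qs = P + 1086.
Setting them equal: 5178 - 3P = P + 1086 → 4092 = 4P, so P = 1023 and q = 2109.
ΔP = 1023 − 1364 = -341.00.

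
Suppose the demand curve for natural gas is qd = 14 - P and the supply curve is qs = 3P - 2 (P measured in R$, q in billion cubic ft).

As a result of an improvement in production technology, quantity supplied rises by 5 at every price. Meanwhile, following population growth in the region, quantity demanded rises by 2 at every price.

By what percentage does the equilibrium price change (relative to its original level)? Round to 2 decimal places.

-18.75

Original equilibrium: 14 - P = 3P - 2 gives 16 = 4P, so P = 4 and q = 10.
The shock moves the curves to qd = 16 - P and qs = 3P + 3.
Setting them equal: 16 - P = 3P + 3 → 13 = 4P, so P = 3.25 and q = 12.75.
%ΔP = (3.25 − 4) / 4 × 100 = -18.75%.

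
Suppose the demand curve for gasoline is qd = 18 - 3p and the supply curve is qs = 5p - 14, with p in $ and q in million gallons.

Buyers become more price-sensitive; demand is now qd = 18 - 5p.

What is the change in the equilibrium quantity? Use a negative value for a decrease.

-4

Solve the original market: 18 - 3p = 5p - 14, hence p = 4 and q = 6.
With the change applied: demand qd = 18 - 5p, supply qs = 5p - 14.
New equilibrium: 18 - 5p = 5p - 14 ⇒ 32 = 10p ⇒ p = 3.2, q = 2.
Δq = 2 − 6 = -4.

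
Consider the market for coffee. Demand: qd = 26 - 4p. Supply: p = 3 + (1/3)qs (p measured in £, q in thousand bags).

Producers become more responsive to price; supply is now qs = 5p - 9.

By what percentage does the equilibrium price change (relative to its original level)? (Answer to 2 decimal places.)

-22.22

Solve the original market: 26 - 4p = 3p - 9, hence p = 5 and q = 6.
After the shift, demand is qd = 26 - 4p and supply is qs = 5p - 9.
New equilibrium: 26 - 4p = 5p - 9 ⇒ 35 = 9p ⇒ p = 35/9 ≈ 3.8889, q = 94/9 ≈ 10.4444.
%Δp = (3.8889 − 5) / 5 × 100 = -22.22%.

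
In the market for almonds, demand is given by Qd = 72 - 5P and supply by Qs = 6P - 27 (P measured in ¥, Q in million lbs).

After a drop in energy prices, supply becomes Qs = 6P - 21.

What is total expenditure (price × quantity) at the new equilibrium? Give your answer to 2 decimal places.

251.33

Original equilibrium: 72 - 5P = 6P - 27 gives 99 = 11P, so P = 9 and Q = 27.
The new curves are Qd = 72 - 5P (demand) and Qs = 6P - 21 (supply).
Equate the new curves: 72 - 5P = 6P - 21, giving 93 = 11P, P = 93/11 ≈ 8.4545, Q = 327/11 ≈ 29.7273.
New expenditure = 8.4545 × 29.7273 = 251.33.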